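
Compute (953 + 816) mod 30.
29

(953 + 816) = 1769
1769 mod 30 = 29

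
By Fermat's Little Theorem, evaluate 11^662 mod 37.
By Fermat: 11^{36} ≡ 1 (mod 37). 662 ≡ 14 (mod 36). So 11^{662} ≡ 11^{14} ≡ 10 (mod 37)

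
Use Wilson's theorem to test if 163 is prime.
(162)! mod 163 = 162. Since 162 ≡ -1 (mod 163), 163 is prime.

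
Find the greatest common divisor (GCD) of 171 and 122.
1

Using the Euclidean algorithm:
171 = 1 × 122 + 49
122 = 2 × 49 + 24
49 = 2 × 24 + 1
24 = 24 × 1 + 0

GCD(171, 122) = 1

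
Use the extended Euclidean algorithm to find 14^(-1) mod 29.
Extended GCD: 14(-2) + 29(1) = 1. So 14^(-1) ≡ 27 ≡ 27 (mod 29). Verify: 14 × 27 = 378 ≡ 1 (mod 29)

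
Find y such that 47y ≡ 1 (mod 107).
47^(-1) ≡ 41 (mod 107). Verification: 47 × 41 = 1927 ≡ 1 (mod 107)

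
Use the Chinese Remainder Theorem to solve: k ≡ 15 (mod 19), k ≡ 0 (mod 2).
34

Using the Chinese Remainder Theorem:
M = product of moduli = 38
For equation 1: M_1 = 2, 2 ≡ 2 (mod 19), inverse of 2 mod 19 is 10 (check: 2 × 10 = 20 ≡ 1 (mod 19))
For equation 2: M_2 = 19, 19 ≡ 1 (mod 2), inverse of 19 mod 2 is 1 (check: 1 × 1 = 1 ≡ 1 (mod 2))
Combine: k ≡ Σ r_i×M_i×(M_i⁻¹ mod m_i) = 15×2×10 + 0×19×1 = 300 + 0 = 300
300 mod 38 = 34
k ≡ 34 (mod 38)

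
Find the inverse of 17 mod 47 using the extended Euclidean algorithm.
Extended GCD: 17(-11) + 47(4) = 1. So 17^(-1) ≡ 36 ≡ 36 (mod 47). Verify: 17 × 36 = 612 ≡ 1 (mod 47)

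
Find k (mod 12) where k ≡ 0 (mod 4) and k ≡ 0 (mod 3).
M = 4 × 3 = 12. M₁ = 3, y₁ ≡ 3 (mod 4). M₂ = 4, y₂ ≡ 1 (mod 3). k = 0×3×3 + 0×4×1 ≡ 0 (mod 12)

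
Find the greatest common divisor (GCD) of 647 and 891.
1

Using the Euclidean algorithm:
647 = 0 × 891 + 647
891 = 1 × 647 + 244
647 = 2 × 244 + 159
244 = 1 × 159 + 85
159 = 1 × 85 + 74
85 = 1 × 74 + 11
74 = 6 × 11 + 8
11 = 1 × 8 + 3
8 = 2 × 3 + 2
3 = 1 × 2 + 1
2 = 2 × 1 + 0

GCD(647, 891) = 1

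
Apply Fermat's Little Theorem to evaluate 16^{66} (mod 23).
1

By Fermat's Little Theorem, a^(p-1) ≡ 1 (mod p) for prime p and gcd(a, p) = 1
Here p = 23, so 16^22 ≡ 1 (mod 23)
We can reduce the exponent: 66 mod 22 = 0
So 16^66 ≡ 16^0 (mod 23)
Computing: 16^0 mod 23 = 1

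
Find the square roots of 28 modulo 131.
The square roots of 28 mod 131 are 91 and 40. Verify: 91² = 8281 ≡ 28 (mod 131)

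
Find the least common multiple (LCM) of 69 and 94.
6486

First find GCD(69, 94) using the Euclidean algorithm:
69 = 0 × 94 + 69
94 = 1 × 69 + 25
69 = 2 × 25 + 19
25 = 1 × 19 + 6
19 = 3 × 6 + 1
6 = 6 × 1 + 0
GCD(69, 94) = 1

LCM formula: LCM(a, b) = (a × b) / GCD(a, b)
LCM(69, 94) = (69 × 94) / 1
LCM(69, 94) = 6486 / 1
LCM(69, 94) = 6486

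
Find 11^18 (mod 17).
Using Fermat: 11^{16} ≡ 1 (mod 17). 18 ≡ 2 (mod 16). So 11^{18} ≡ 11^{2} ≡ 2 (mod 17)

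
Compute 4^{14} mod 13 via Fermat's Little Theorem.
3

By Fermat's Little Theorem, a^(p-1) ≡ 1 (mod p) for prime p and gcd(a, p) = 1
Here p = 13, so 4^12 ≡ 1 (mod 13)
We can reduce the exponent: 14 mod 12 = 2
So 4^14 ≡ 4^2 (mod 13)
Computing: 4^2 mod 13 = 3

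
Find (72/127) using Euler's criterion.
(72/127) = 72^{63} mod 127 = 1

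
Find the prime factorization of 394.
2 × 197

Divide by primes starting from smallest:
394 ÷ 2 = 197
197 ÷ 197 = 1

394 = 2 × 197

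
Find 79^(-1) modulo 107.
42

Using Extended Euclidean Algorithm:
gcd(79, 107) = 1
Bezout coefficients: 79 × 42 + 107 × -31 = 1
So 79 × 42 ≡ 1 (mod 107)
The inverse is 42 mod 107 = 42
Verification: 79 × 42 = 3318 = 31 × 107 + 1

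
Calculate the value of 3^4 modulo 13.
4 = 4 (binary 100). Repeated squaring mod 13: 3^1 ≡ 3; 3^2 ≡ 3² = 9 ≡ 9; 3^4 ≡ 9² = 81 ≡ 3. So 3^4 ≡ 3 (mod 13).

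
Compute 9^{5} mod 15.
9

Using successive squaring:
Binary expansion of 5: 101
Powers of 9 mod 15 (each is the square of the previous):
  9^1 ≡ 9 (mod 15)
  9^2 ≡ 9² = 81 ≡ 6 (mod 15)
  9^4 ≡ 6² = 36 ≡ 6 (mod 15)
5 = 4 + 1, so 9^5 = 9^4 × 9^1 ≡ 6 × 9 (mod 15)
Multiplying step by step:
  6 × 9 = 54 ≡ 9 (mod 15)
Result: 9^5 ≡ 9 (mod 15)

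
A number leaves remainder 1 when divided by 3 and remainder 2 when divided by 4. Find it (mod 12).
M = 3 × 4 = 12. M₁ = 4, y₁ ≡ 1 (mod 3). M₂ = 3, y₂ ≡ 3 (mod 4). x = 1×4×1 + 2×3×3 ≡ 10 (mod 12)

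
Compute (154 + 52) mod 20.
6

(154 + 52) = 206
206 mod 20 = 6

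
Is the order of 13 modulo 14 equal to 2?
Yes, ord_14(13) = 2.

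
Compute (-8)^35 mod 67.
Using repeated squaring. (-8) ≡ 59 (mod 67). 35 = 32 + 2 + 1 (binary 100011). Repeated squaring mod 67: 59^1 ≡ 59; 59^2 ≡ 59² = 3481 ≡ 64; 59^4 ≡ 64² = 4096 ≡ 9; 59^8 ≡ 9² = 81 ≡ 14; 59^16 ≡ 14² = 196 ≡ 62; 59^32 ≡ 62² = 3844 ≡ 25. Multiply: (-8)^35 ≡ 59^32 × 59^2 × 59^1 ≡ 25 × 64 × 59 (mod 67): 25 × 64 = 1600 ≡ 59; 59 × 59 = 3481 ≡ 64. So (-8)^35 ≡ 64 (mod 67).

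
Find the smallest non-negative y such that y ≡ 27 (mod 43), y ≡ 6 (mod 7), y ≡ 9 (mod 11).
328

Using the Chinese Remainder Theorem:
M = product of moduli = 3311
For equation 1: M_1 = 77, 77 ≡ 34 (mod 43), inverse of 77 mod 43 is 19 (check: 34 × 19 = 646 ≡ 1 (mod 43))
For equation 2: M_2 = 473, 473 ≡ 4 (mod 7), inverse of 473 mod 7 is 2 (check: 4 × 2 = 8 ≡ 1 (mod 7))
For equation 3: M_3 = 301, 301 ≡ 4 (mod 11), inverse of 301 mod 11 is 3 (check: 4 × 3 = 12 ≡ 1 (mod 11))
Combine: y ≡ Σ r_i×M_i×(M_i⁻¹ mod m_i) = 27×77×19 + 6×473×2 + 9×301×3 = 39501 + 5676 + 8127 = 53304
53304 mod 3311 = 328
y ≡ 328 (mod 3311)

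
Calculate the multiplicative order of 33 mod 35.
Powers of 33 mod 35: 33^1≡33, 33^2≡4, 33^3≡27, 33^4≡16, 33^5≡3, 33^6≡29, 33^7≡12, 33^8≡11, 33^9≡13, 33^10≡9, 33^11≡17, 33^12≡1. Order = 12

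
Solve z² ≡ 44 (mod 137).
The square roots of 44 mod 137 are 110 and 27. Verify: 110² = 12100 ≡ 44 (mod 137)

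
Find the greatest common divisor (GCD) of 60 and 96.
12

Using the Euclidean algorithm:
60 = 0 × 96 + 60
96 = 1 × 60 + 36
60 = 1 × 36 + 24
36 = 1 × 24 + 12
24 = 2 × 12 + 0

GCD(60, 96) = 12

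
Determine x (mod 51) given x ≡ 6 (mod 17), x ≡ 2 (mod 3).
23

Using the Chinese Remainder Theorem:
M = product of moduli = 51
For equation 1: M_1 = 3, 3 ≡ 3 (mod 17), inverse of 3 mod 17 is 6 (check: 3 × 6 = 18 ≡ 1 (mod 17))
For equation 2: M_2 = 17, 17 ≡ 2 (mod 3), inverse of 17 mod 3 is 2 (check: 2 × 2 = 4 ≡ 1 (mod 3))
Combine: x ≡ Σ r_i×M_i×(M_i⁻¹ mod m_i) = 6×3×6 + 2×17×2 = 108 + 68 = 176
176 mod 51 = 23
x ≡ 23 (mod 51)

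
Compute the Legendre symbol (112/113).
(112/113) = 112^{56} mod 113 = 1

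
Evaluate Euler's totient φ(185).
144

Prime factorization: 185 = 5 × 37
Using the formula φ(n) = n × Π(1 - 1/p) for each prime factor p:
φ(185) = 185 × (1 - 1/5) × (1 - 1/37)
φ(185) = 144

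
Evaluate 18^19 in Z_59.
Using repeated squaring. 19 = 16 + 2 + 1 (binary 10011). Repeated squaring mod 59: 18^1 ≡ 18; 18^2 ≡ 18² = 324 ≡ 29; 18^4 ≡ 29² = 841 ≡ 15; 18^8 ≡ 15² = 225 ≡ 48; 18^16 ≡ 48² = 2304 ≡ 3. Multiply: 18^19 = 18^16 × 18^2 × 18^1 ≡ 3 × 29 × 18 (mod 59): 3 × 29 = 87 ≡ 28; 28 × 18 = 504 ≡ 32. So 18^19 ≡ 32 (mod 59).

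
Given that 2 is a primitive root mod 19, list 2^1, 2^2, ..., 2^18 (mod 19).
g^1, g^2, ..., g^{18} mod 19: {2, 4, 8, 16, 13, 7, 14, 9, 18, 17, 15, 11, 3, 6, 12, 5, 10, 1}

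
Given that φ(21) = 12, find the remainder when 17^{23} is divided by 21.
By Euler: 17^{12} ≡ 1 (mod 21) since gcd(17, 21) = 1. 23 = 1×12 + 11. So 17^{23} ≡ 17^{11} ≡ 5 (mod 21)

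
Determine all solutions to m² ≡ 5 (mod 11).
The square roots of 5 mod 11 are 4 and 7. Verify: 4² = 16 ≡ 5 (mod 11)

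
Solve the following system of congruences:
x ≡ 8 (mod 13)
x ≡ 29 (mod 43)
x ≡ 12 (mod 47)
2738

Using the Chinese Remainder Theorem:
M = product of moduli = 26273
For equation 1: M_1 = 2021, 2021 ≡ 6 (mod 13), inverse of 2021 mod 13 is 11 (check: 6 × 11 = 66 ≡ 1 (mod 13))
For equation 2: M_2 = 611, 611 ≡ 9 (mod 43), inverse of 611 mod 43 is 24 (check: 9 × 24 = 216 ≡ 1 (mod 43))
For equation 3: M_3 = 559, 559 ≡ 42 (mod 47), inverse of 559 mod 47 is 28 (check: 42 × 28 = 1176 ≡ 1 (mod 47))
Combine: x ≡ Σ r_i×M_i×(M_i⁻¹ mod m_i) = 8×2021×11 + 29×611×24 + 12×559×28 = 177848 + 425256 + 187824 = 790928
790928 mod 26273 = 2738
x ≡ 2738 (mod 26273)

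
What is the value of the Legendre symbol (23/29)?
(23/29) = 23^{14} mod 29 = 1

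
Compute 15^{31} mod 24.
15

Using successive squaring:
Binary expansion of 31: 11111
Powers of 15 mod 24 (each is the square of the previous):
  15^1 ≡ 15 (mod 24)
  15^2 ≡ 15² = 225 ≡ 9 (mod 24)
  15^4 ≡ 9² = 81 ≡ 9 (mod 24)
  15^8 ≡ 9² = 81 ≡ 9 (mod 24)
  15^16 ≡ 9² = 81 ≡ 9 (mod 24)
31 = 16 + 8 + 4 + 2 + 1, so 15^31 = 15^16 × 15^8 × 15^4 × 15^2 × 15^1 ≡ 9 × 9 × 9 × 9 × 15 (mod 24)
Multiplying step by step:
  9 × 9 = 81 ≡ 9 (mod 24)
  9 × 9 = 81 ≡ 9 (mod 24)
  9 × 9 = 81 ≡ 9 (mod 24)
  9 × 15 = 135 ≡ 15 (mod 24)
Result: 15^31 ≡ 15 (mod 24)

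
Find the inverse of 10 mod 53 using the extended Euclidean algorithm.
Extended GCD: 10(16) + 53(-3) = 1. So 10^(-1) ≡ 16 ≡ 16 (mod 53). Verify: 10 × 16 = 160 ≡ 1 (mod 53)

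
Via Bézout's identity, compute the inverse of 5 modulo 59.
Extended GCD: 5(12) + 59(-1) = 1. So 5^(-1) ≡ 12 ≡ 12 (mod 59). Verify: 5 × 12 = 60 ≡ 1 (mod 59)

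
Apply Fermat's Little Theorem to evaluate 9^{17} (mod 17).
9

By Fermat's Little Theorem, a^(p-1) ≡ 1 (mod p) for prime p and gcd(a, p) = 1
Here p = 17, so 9^16 ≡ 1 (mod 17)
We can reduce the exponent: 17 mod 16 = 1
So 9^17 ≡ 9^1 (mod 17)
Computing: 9^1 mod 17 = 9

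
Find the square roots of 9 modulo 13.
The square roots of 9 mod 13 are 3 and 10. Verify: 3² = 9 ≡ 9 (mod 13)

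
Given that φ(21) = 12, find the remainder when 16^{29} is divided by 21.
By Euler: 16^{12} ≡ 1 (mod 21) since gcd(16, 21) = 1. 29 = 2×12 + 5. So 16^{29} ≡ 16^{5} ≡ 4 (mod 21)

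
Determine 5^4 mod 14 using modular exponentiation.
4 = 4 (binary 100). Repeated squaring mod 14: 5^1 ≡ 5; 5^2 ≡ 5² = 25 ≡ 11; 5^4 ≡ 11² = 121 ≡ 9. So 5^4 ≡ 9 (mod 14).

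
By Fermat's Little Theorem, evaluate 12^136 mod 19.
By Fermat: 12^{18} ≡ 1 (mod 19). 136 = 7×18 + 10. So 12^{136} ≡ 12^{10} ≡ 7 (mod 19)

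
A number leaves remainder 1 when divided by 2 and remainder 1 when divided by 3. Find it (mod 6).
M = 2 × 3 = 6. M₁ = 3, y₁ ≡ 1 (mod 2). M₂ = 2, y₂ ≡ 2 (mod 3). t = 1×3×1 + 1×2×2 ≡ 1 (mod 6)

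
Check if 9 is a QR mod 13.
By Euler's criterion: 9^{6} ≡ 1 (mod 13). Since this equals 1, 9 is a QR.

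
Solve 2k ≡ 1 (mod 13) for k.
2^(-1) ≡ 7 (mod 13). Verification: 2 × 7 = 14 ≡ 1 (mod 13)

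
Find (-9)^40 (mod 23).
Using Fermat: (-9)^{22} ≡ 1 (mod 23). 40 ≡ 18 (mod 22). So (-9)^{40} ≡ (-9)^{18} ≡ 4 (mod 23)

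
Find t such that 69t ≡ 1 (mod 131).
69^(-1) ≡ 19 (mod 131). Verification: 69 × 19 = 1311 ≡ 1 (mod 131)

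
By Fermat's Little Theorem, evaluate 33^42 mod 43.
By Fermat's Little Theorem, 33^{42} ≡ 1 (mod 43) since 43 is prime and gcd(33, 43) = 1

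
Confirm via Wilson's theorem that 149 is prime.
(148)! mod 149 = 148. Since this equals -1 (mod 149), Wilson confirms 149 is prime.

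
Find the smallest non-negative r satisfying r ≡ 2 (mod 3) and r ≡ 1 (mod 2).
M = 3 × 2 = 6. M₁ = 2, y₁ ≡ 2 (mod 3). M₂ = 3, y₂ ≡ 1 (mod 2). r = 2×2×2 + 1×3×1 ≡ 5 (mod 6)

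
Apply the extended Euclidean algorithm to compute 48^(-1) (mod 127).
Extended GCD: 48(45) + 127(-17) = 1. So 48^(-1) ≡ 45 ≡ 45 (mod 127). Verify: 48 × 45 = 2160 ≡ 1 (mod 127)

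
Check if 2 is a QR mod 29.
By Euler's criterion: 2^{14} ≡ 28 (mod 29). Since this equals -1 (≡ 28), 2 is not a QR.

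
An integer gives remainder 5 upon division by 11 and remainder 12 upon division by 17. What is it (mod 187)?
M = 11 × 17 = 187. M₁ = 17, y₁ ≡ 2 (mod 11). M₂ = 11, y₂ ≡ 14 (mod 17). m = 5×17×2 + 12×11×14 ≡ 148 (mod 187). The smallest positive such number is 148.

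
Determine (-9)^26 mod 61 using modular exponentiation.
Using repeated squaring. (-9) ≡ 52 (mod 61). 26 = 16 + 8 + 2 (binary 11010). Repeated squaring mod 61: 52^1 ≡ 52; 52^2 ≡ 52² = 2704 ≡ 20; 52^4 ≡ 20² = 400 ≡ 34; 52^8 ≡ 34² = 1156 ≡ 58; 52^16 ≡ 58² = 3364 ≡ 9. Multiply: (-9)^26 ≡ 52^16 × 52^8 × 52^2 ≡ 9 × 58 × 20 (mod 61): 9 × 58 = 522 ≡ 34; 34 × 20 = 680 ≡ 9. So (-9)^26 ≡ 9 (mod 61).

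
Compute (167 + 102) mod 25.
19

(167 + 102) = 269
269 mod 25 = 19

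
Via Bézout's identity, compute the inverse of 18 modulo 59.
Extended GCD: 18(23) + 59(-7) = 1. So 18^(-1) ≡ 23 ≡ 23 (mod 59). Verify: 18 × 23 = 414 ≡ 1 (mod 59)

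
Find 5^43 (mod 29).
Using Fermat: 5^{28} ≡ 1 (mod 29). 43 ≡ 15 (mod 28). So 5^{43} ≡ 5^{15} ≡ 5 (mod 29)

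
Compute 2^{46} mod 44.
20

Using successive squaring:
Binary expansion of 46: 101110
Powers of 2 mod 44 (each is the square of the previous):
  2^1 ≡ 2 (mod 44)
  2^2 ≡ 2² = 4 ≡ 4 (mod 44)
  2^4 ≡ 4² = 16 ≡ 16 (mod 44)
  2^8 ≡ 16² = 256 ≡ 36 (mod 44)
  2^16 ≡ 36² = 1296 ≡ 20 (mod 44)
  2^32 ≡ 20² = 400 ≡ 4 (mod 44)
46 = 32 + 8 + 4 + 2, so 2^46 = 2^32 × 2^8 × 2^4 × 2^2 ≡ 4 × 36 × 16 × 4 (mod 44)
Multiplying step by step:
  4 × 36 = 144 ≡ 12 (mod 44)
  12 × 16 = 192 ≡ 16 (mod 44)
  16 × 4 = 64 ≡ 20 (mod 44)
Result: 2^46 ≡ 20 (mod 44)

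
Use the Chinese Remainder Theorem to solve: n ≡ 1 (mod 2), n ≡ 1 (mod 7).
1

Using the Chinese Remainder Theorem:
M = product of moduli = 14
For equation 1: M_1 = 7, 7 ≡ 1 (mod 2), inverse of 7 mod 2 is 1 (check: 1 × 1 = 1 ≡ 1 (mod 2))
For equation 2: M_2 = 2, 2 ≡ 2 (mod 7), inverse of 2 mod 7 is 4 (check: 2 × 4 = 8 ≡ 1 (mod 7))
Combine: n ≡ Σ r_i×M_i×(M_i⁻¹ mod m_i) = 1×7×1 + 1×2×4 = 7 + 8 = 15
15 mod 14 = 1
n ≡ 1 (mod 14)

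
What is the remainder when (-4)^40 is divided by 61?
Using repeated squaring. (-4) ≡ 57 (mod 61). 40 = 32 + 8 (binary 101000). Repeated squaring mod 61: 57^1 ≡ 57; 57^2 ≡ 57² = 3249 ≡ 16; 57^4 ≡ 16² = 256 ≡ 12; 57^8 ≡ 12² = 144 ≡ 22; 57^16 ≡ 22² = 484 ≡ 57; 57^32 ≡ 57² = 3249 ≡ 16. Multiply: (-4)^40 ≡ 57^32 × 57^8 ≡ 16 × 22 (mod 61): 16 × 22 = 352 ≡ 47. So (-4)^40 ≡ 47 (mod 61).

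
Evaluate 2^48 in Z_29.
Using Fermat: 2^{28} ≡ 1 (mod 29). 48 ≡ 20 (mod 28). So 2^{48} ≡ 2^{20} ≡ 23 (mod 29)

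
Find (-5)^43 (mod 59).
Using repeated squaring. (-5) ≡ 54 (mod 59). 43 = 32 + 8 + 2 + 1 (binary 101011). Repeated squaring mod 59: 54^1 ≡ 54; 54^2 ≡ 54² = 2916 ≡ 25; 54^4 ≡ 25² = 625 ≡ 35; 54^8 ≡ 35² = 1225 ≡ 45; 54^16 ≡ 45² = 2025 ≡ 19; 54^32 ≡ 19² = 361 ≡ 7. Multiply: (-5)^43 ≡ 54^32 × 54^8 × 54^2 × 54^1 ≡ 7 × 45 × 25 × 54 (mod 59): 7 × 45 = 315 ≡ 20; 20 × 25 = 500 ≡ 28; 28 × 54 = 1512 ≡ 37. So (-5)^43 ≡ 37 (mod 59).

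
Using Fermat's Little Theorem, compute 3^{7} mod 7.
3

By Fermat's Little Theorem, a^(p-1) ≡ 1 (mod p) for prime p and gcd(a, p) = 1
Here p = 7, so 3^6 ≡ 1 (mod 7)
We can reduce the exponent: 7 mod 6 = 1
So 3^7 ≡ 3^1 (mod 7)
Computing: 3^1 mod 7 = 3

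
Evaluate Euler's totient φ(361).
342

Prime factorization: 361 = 19^2
Using the formula φ(n) = n × Π(1 - 1/p) for each prime factor p:
φ(361) = 361 × (1 - 1/19)
φ(361) = 342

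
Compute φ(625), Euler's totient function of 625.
500

Prime factorization: 625 = 5^4
Using the formula φ(n) = n × Π(1 - 1/p) for each prime factor p:
φ(625) = 625 × (1 - 1/5)
φ(625) = 500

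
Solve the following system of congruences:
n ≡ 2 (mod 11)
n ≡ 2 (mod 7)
2

Using the Chinese Remainder Theorem:
M = product of moduli = 77
For equation 1: M_1 = 7, 7 ≡ 7 (mod 11), inverse of 7 mod 11 is 8 (check: 7 × 8 = 56 ≡ 1 (mod 11))
For equation 2: M_2 = 11, 11 ≡ 4 (mod 7), inverse of 11 mod 7 is 2 (check: 4 × 2 = 8 ≡ 1 (mod 7))
Combine: n ≡ Σ r_i×M_i×(M_i⁻¹ mod m_i) = 2×7×8 + 2×11×2 = 112 + 44 = 156
156 mod 77 = 2
n ≡ 2 (mod 77)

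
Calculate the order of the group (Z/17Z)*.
16

Prime factorization: 17 = 17
Using the formula φ(n) = n × Π(1 - 1/p) for each prime factor p:
φ(17) = 17 × (1 - 1/17)
φ(17) = 16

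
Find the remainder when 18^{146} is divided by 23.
By Fermat: 18^{22} ≡ 1 (mod 23). 146 = 6×22 + 14. So 18^{146} ≡ 18^{14} ≡ 13 (mod 23)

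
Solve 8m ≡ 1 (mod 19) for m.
8^(-1) ≡ 12 (mod 19). Verification: 8 × 12 = 96 ≡ 1 (mod 19)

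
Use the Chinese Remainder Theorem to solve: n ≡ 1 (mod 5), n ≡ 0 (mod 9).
M = 5 × 9 = 45. M₁ = 9, y₁ ≡ 4 (mod 5). M₂ = 5, y₂ ≡ 2 (mod 9). n = 1×9×4 + 0×5×2 ≡ 36 (mod 45)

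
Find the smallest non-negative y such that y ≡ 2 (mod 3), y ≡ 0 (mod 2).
2

Using the Chinese Remainder Theorem:
M = product of moduli = 6
For equation 1: M_1 = 2, 2 ≡ 2 (mod 3), inverse of 2 mod 3 is 2 (check: 2 × 2 = 4 ≡ 1 (mod 3))
For equation 2: M_2 = 3, 3 ≡ 1 (mod 2), inverse of 3 mod 2 is 1 (check: 1 × 1 = 1 ≡ 1 (mod 2))
Combine: y ≡ Σ r_i×M_i×(M_i⁻¹ mod m_i) = 2×2×2 + 0×3×1 = 8 + 0 = 8
8 mod 6 = 2
y ≡ 2 (mod 6)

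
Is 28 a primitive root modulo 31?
No

To verify, check if 28^(30/q) ≢ 1 (mod 31) for each prime divisor q of 30
Divisors of 30 = 30: [1, 2, 3, 5, 6, 10, 15, 30]
  28^(30/2) = 28^15 ≡ 1 (mod 31)
  28^(30/3) = 28^10 ≡ 25 (mod 31)
  28^(30/5) = 28^6 ≡ 16 (mod 31)
Conclusion: 28 is not a primitive root modulo 31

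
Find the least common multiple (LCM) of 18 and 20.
180

First find GCD(18, 20) using the Euclidean algorithm:
18 = 0 × 20 + 18
20 = 1 × 18 + 2
18 = 9 × 2 + 0
GCD(18, 20) = 2

LCM formula: LCM(a, b) = (a × b) / GCD(a, b)
LCM(18, 20) = (18 × 20) / 2
LCM(18, 20) = 360 / 2
LCM(18, 20) = 180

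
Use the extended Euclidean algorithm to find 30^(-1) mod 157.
Extended GCD: 30(-68) + 157(13) = 1. So 30^(-1) ≡ 89 ≡ 89 (mod 157). Verify: 30 × 89 = 2670 ≡ 1 (mod 157)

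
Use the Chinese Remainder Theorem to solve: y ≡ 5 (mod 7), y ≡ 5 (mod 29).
M = 7 × 29 = 203. M₁ = 29, y₁ ≡ 1 (mod 7). M₂ = 7, y₂ ≡ 25 (mod 29). y = 5×29×1 + 5×7×25 ≡ 5 (mod 203)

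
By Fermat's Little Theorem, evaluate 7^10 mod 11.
By Fermat's Little Theorem, 7^{10} ≡ 1 (mod 11) since 11 is prime and gcd(7, 11) = 1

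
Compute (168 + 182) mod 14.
0

(168 + 182) = 350
350 mod 14 = 0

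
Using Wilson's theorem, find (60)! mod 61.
By Wilson's theorem, (60)! ≡ -1 ≡ 60 (mod 61)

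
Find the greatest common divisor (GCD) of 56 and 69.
1

Using the Euclidean algorithm:
56 = 0 × 69 + 56
69 = 1 × 56 + 13
56 = 4 × 13 + 4
13 = 3 × 4 + 1
4 = 4 × 1 + 0

GCD(56, 69) = 1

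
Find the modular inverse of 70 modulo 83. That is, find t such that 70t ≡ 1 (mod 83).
51

Using Extended Euclidean Algorithm:
gcd(70, 83) = 1
Bezout coefficients: 70 × -32 + 83 × 27 = 1
So 70 × -32 ≡ 1 (mod 83)
The inverse is -32 mod 83 = 51
Verification: 70 × 51 = 3570 = 43 × 83 + 1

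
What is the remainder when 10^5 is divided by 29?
5 = 4 + 1 (binary 101). Repeated squaring mod 29: 10^1 ≡ 10; 10^2 ≡ 10² = 100 ≡ 13; 10^4 ≡ 13² = 169 ≡ 24. Multiply: 10^5 = 10^4 × 10^1 ≡ 24 × 10 (mod 29): 24 × 10 = 240 ≡ 8. So 10^5 ≡ 8 (mod 29).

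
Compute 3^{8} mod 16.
1

Using successive squaring:
Binary expansion of 8: 1000
Powers of 3 mod 16 (each is the square of the previous):
  3^1 ≡ 3 (mod 16)
  3^2 ≡ 3² = 9 ≡ 9 (mod 16)
  3^4 ≡ 9² = 81 ≡ 1 (mod 16)
  3^8 ≡ 1² = 1 ≡ 1 (mod 16)
8 is a power of 2, so 3^8 is the last square: ≡ 1 (mod 16)
Result: 3^8 ≡ 1 (mod 16)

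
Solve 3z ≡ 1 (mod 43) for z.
3^(-1) ≡ 29 (mod 43). Verification: 3 × 29 = 87 ≡ 1 (mod 43)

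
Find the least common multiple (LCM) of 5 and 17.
85

First find GCD(5, 17) using the Euclidean algorithm:
5 = 0 × 17 + 5
17 = 3 × 5 + 2
5 = 2 × 2 + 1
2 = 2 × 1 + 0
GCD(5, 17) = 1

LCM formula: LCM(a, b) = (a × b) / GCD(a, b)
LCM(5, 17) = (5 × 17) / 1
LCM(5, 17) = 85 / 1
LCM(5, 17) = 85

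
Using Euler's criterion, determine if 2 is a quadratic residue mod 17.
By Euler's criterion: 2^{8} ≡ 1 (mod 17). Since this equals 1, 2 is a QR.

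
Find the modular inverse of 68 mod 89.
68^(-1) ≡ 72 (mod 89). Verification: 68 × 72 = 4896 ≡ 1 (mod 89)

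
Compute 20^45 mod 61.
Using repeated squaring. 45 = 32 + 8 + 4 + 1 (binary 101101). Repeated squaring mod 61: 20^1 ≡ 20; 20^2 ≡ 20² = 400 ≡ 34; 20^4 ≡ 34² = 1156 ≡ 58; 20^8 ≡ 58² = 3364 ≡ 9; 20^16 ≡ 9² = 81 ≡ 20; 20^32 ≡ 20² = 400 ≡ 34. Multiply: 20^45 = 20^32 × 20^8 × 20^4 × 20^1 ≡ 34 × 9 × 58 × 20 (mod 61): 34 × 9 = 306 ≡ 1; 1 × 58 = 58 ≡ 58; 58 × 20 = 1160 ≡ 1. So 20^45 ≡ 1 (mod 61).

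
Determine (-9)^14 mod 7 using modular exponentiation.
Using Fermat: (-9)^{6} ≡ 1 (mod 7). 14 ≡ 2 (mod 6). So (-9)^{14} ≡ (-9)^{2} ≡ 4 (mod 7)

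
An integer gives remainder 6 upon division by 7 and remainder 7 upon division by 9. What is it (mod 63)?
M = 7 × 9 = 63. M₁ = 9, y₁ ≡ 4 (mod 7). M₂ = 7, y₂ ≡ 4 (mod 9). r = 6×9×4 + 7×7×4 ≡ 34 (mod 63). The smallest positive such number is 34.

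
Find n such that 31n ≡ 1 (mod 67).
31^(-1) ≡ 13 (mod 67). Verification: 31 × 13 = 403 ≡ 1 (mod 67)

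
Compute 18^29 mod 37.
Using repeated squaring. 29 = 16 + 8 + 4 + 1 (binary 11101). Repeated squaring mod 37: 18^1 ≡ 18; 18^2 ≡ 18² = 324 ≡ 28; 18^4 ≡ 28² = 784 ≡ 7; 18^8 ≡ 7² = 49 ≡ 12; 18^16 ≡ 12² = 144 ≡ 33. Multiply: 18^29 = 18^16 × 18^8 × 18^4 × 18^1 ≡ 33 × 12 × 7 × 18 (mod 37): 33 × 12 = 396 ≡ 26; 26 × 7 = 182 ≡ 34; 34 × 18 = 612 ≡ 20. So 18^29 ≡ 20 (mod 37).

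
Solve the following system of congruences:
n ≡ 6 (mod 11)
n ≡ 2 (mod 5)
17

Using the Chinese Remainder Theorem:
M = product of moduli = 55
For equation 1: M_1 = 5, 5 ≡ 5 (mod 11), inverse of 5 mod 11 is 9 (check: 5 × 9 = 45 ≡ 1 (mod 11))
For equation 2: M_2 = 11, 11 ≡ 1 (mod 5), inverse of 11 mod 5 is 1 (check: 1 × 1 = 1 ≡ 1 (mod 5))
Combine: n ≡ Σ r_i×M_i×(M_i⁻¹ mod m_i) = 6×5×9 + 2×11×1 = 270 + 22 = 292
292 mod 55 = 17
n ≡ 17 (mod 55)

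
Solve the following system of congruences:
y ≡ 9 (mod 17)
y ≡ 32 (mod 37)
587

Using the Chinese Remainder Theorem:
M = product of moduli = 629
For equation 1: M_1 = 37, 37 ≡ 3 (mod 17), inverse of 37 mod 17 is 6 (check: 3 × 6 = 18 ≡ 1 (mod 17))
For equation 2: M_2 = 17, 17 ≡ 17 (mod 37), inverse of 17 mod 37 is 24 (check: 17 × 24 = 408 ≡ 1 (mod 37))
Combine: y ≡ Σ r_i×M_i×(M_i⁻¹ mod m_i) = 9×37×6 + 32×17×24 = 1998 + 13056 = 15054
15054 mod 629 = 587
y ≡ 587 (mod 629)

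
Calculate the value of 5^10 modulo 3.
5 ≡ 2 (mod 3). 10 = 8 + 2 (binary 1010). Repeated squaring mod 3: 2^1 ≡ 2; 2^2 ≡ 2² = 4 ≡ 1; 2^4 ≡ 1² = 1 ≡ 1; 2^8 ≡ 1² = 1 ≡ 1. Multiply: 5^10 ≡ 2^8 × 2^2 ≡ 1 × 1 (mod 3): 1 × 1 = 1 ≡ 1. So 5^10 ≡ 1 (mod 3).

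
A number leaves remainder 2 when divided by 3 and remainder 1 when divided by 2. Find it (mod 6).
M = 3 × 2 = 6. M₁ = 2, y₁ ≡ 2 (mod 3). M₂ = 3, y₂ ≡ 1 (mod 2). r = 2×2×2 + 1×3×1 ≡ 5 (mod 6)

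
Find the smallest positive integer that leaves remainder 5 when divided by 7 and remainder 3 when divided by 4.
M = 7 × 4 = 28. M₁ = 4, y₁ ≡ 2 (mod 7). M₂ = 7, y₂ ≡ 3 (mod 4). y = 5×4×2 + 3×7×3 ≡ 19 (mod 28). The smallest positive such number is 19.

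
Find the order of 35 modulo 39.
Powers of 35 mod 39: 35^1≡35, 35^2≡16, 35^3≡14, 35^4≡22, 35^5≡29, 35^6≡1. Order = 6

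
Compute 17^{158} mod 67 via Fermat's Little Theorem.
36

By Fermat's Little Theorem, a^(p-1) ≡ 1 (mod p) for prime p and gcd(a, p) = 1
Here p = 67, so 17^66 ≡ 1 (mod 67)
We can reduce the exponent: 158 mod 66 = 26
So 17^158 ≡ 17^26 (mod 67)
Computing: 17^26 mod 67 = 36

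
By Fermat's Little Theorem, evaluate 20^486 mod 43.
By Fermat: 20^{42} ≡ 1 (mod 43). 486 ≡ 24 (mod 42). So 20^{486} ≡ 20^{24} ≡ 41 (mod 43)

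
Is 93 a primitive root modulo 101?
Yes

To verify, check if 93^(100/q) ≢ 1 (mod 101) for each prime divisor q of 100
Divisors of 100 = 100: [1, 2, 4, 5, 10, 20, 25, 50, 100]
  93^(100/2) = 93^50 ≡ 100 (mod 101)
  93^(100/5) = 93^20 ≡ 87 (mod 101)
Conclusion: 93 is a primitive root modulo 101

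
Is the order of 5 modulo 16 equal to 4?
Yes, ord_16(5) = 4.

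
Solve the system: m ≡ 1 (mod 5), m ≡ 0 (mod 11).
M = 5 × 11 = 55. M₁ = 11, y₁ ≡ 1 (mod 5). M₂ = 5, y₂ ≡ 9 (mod 11). m = 1×11×1 + 0×5×9 ≡ 11 (mod 55)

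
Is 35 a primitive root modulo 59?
No

To verify, check if 35^(58/q) ≢ 1 (mod 59) for each prime divisor q of 58
Divisors of 58 = 58: [1, 2, 29, 58]
  35^(58/2) = 35^29 ≡ 1 (mod 59)
  35^(58/29) = 35^2 ≡ 45 (mod 59)
Conclusion: 35 is not a primitive root modulo 59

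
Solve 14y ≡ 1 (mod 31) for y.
20

Using Extended Euclidean Algorithm:
gcd(14, 31) = 1
Bezout coefficients: 14 × -11 + 31 × 5 = 1
So 14 × -11 ≡ 1 (mod 31)
The inverse is -11 mod 31 = 20
Verification: 14 × 20 = 280 = 9 × 31 + 1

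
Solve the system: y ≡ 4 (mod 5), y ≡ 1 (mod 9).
M = 5 × 9 = 45. M₁ = 9, y₁ ≡ 4 (mod 5). M₂ = 5, y₂ ≡ 2 (mod 9). y = 4×9×4 + 1×5×2 ≡ 19 (mod 45)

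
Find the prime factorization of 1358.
2 × 7 × 97

Divide by primes starting from smallest:
1358 ÷ 2 = 679
679 ÷ 7 = 97
97 ÷ 97 = 1

1358 = 2 × 7 × 97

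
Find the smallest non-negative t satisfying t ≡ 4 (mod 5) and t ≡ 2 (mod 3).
M = 5 × 3 = 15. M₁ = 3, y₁ ≡ 2 (mod 5). M₂ = 5, y₂ ≡ 2 (mod 3). t = 4×3×2 + 2×5×2 ≡ 14 (mod 15)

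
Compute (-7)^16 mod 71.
Using repeated squaring. (-7) ≡ 64 (mod 71). 16 = 16 (binary 10000). Repeated squaring mod 71: 64^1 ≡ 64; 64^2 ≡ 64² = 4096 ≡ 49; 64^4 ≡ 49² = 2401 ≡ 58; 64^8 ≡ 58² = 3364 ≡ 27; 64^16 ≡ 27² = 729 ≡ 19. So (-7)^16 ≡ 19 (mod 71).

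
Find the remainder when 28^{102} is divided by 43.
By Fermat: 28^{42} ≡ 1 (mod 43). 102 = 2×42 + 18. So 28^{102} ≡ 28^{18} ≡ 41 (mod 43)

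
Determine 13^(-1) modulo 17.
13^(-1) ≡ 4 (mod 17). Verification: 13 × 4 = 52 ≡ 1 (mod 17)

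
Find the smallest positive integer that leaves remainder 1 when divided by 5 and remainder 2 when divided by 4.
M = 5 × 4 = 20. M₁ = 4, y₁ ≡ 4 (mod 5). M₂ = 5, y₂ ≡ 1 (mod 4). y = 1×4×4 + 2×5×1 ≡ 6 (mod 20). The smallest positive such number is 6.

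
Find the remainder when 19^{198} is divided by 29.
By Fermat: 19^{28} ≡ 1 (mod 29). 198 = 7×28 + 2. So 19^{198} ≡ 19^{2} ≡ 13 (mod 29)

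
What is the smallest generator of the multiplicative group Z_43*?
p - 1 = 42 has prime divisors 2, 3, 7. h is a primitive root mod 43 iff h^(42/q) ≢ 1 (mod 43) for each such q.
h = 2: 2^21 ≡ 42, 2^14 ≡ 1, 2^6 ≡ 21 (mod 43); 2^14 ≡ 1, so not a primitive root.
h = 3: 3^21 ≡ 42, 3^14 ≡ 36, 3^6 ≡ 41 (mod 43); none is 1, so 3 has order 42 and is a primitive root.
The smallest primitive root mod 43 is g = 3.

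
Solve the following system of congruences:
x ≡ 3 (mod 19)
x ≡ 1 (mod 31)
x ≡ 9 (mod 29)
4620

Using the Chinese Remainder Theorem:
M = product of moduli = 17081
For equation 1: M_1 = 899, 899 ≡ 6 (mod 19), inverse of 899 mod 19 is 16 (check: 6 × 16 = 96 ≡ 1 (mod 19))
For equation 2: M_2 = 551, 551 ≡ 24 (mod 31), inverse of 551 mod 31 is 22 (check: 24 × 22 = 528 ≡ 1 (mod 31))
For equation 3: M_3 = 589, 589 ≡ 9 (mod 29), inverse of 589 mod 29 is 13 (check: 9 × 13 = 117 ≡ 1 (mod 29))
Combine: x ≡ Σ r_i×M_i×(M_i⁻¹ mod m_i) = 3×899×16 + 1×551×22 + 9×589×13 = 43152 + 12122 + 68913 = 124187
124187 mod 17081 = 4620
x ≡ 4620 (mod 17081)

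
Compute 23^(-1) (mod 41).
23^(-1) ≡ 25 (mod 41). Verification: 23 × 25 = 575 ≡ 1 (mod 41)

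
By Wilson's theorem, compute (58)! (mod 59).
By Wilson's theorem, (58)! ≡ -1 ≡ 58 (mod 59)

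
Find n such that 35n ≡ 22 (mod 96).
50

Since gcd(35, 96) = 1 divides 22, a solution exists.
Multiply both sides by the inverse of 35 mod 96:
  35^(-1) mod 96 = 11
  x ≡ 11 × 22 ≡ 242 ≡ 50 (mod 96)
Verification: 35 × 50 = 1750 = 18 × 96 + 22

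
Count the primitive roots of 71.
24

The number of primitive roots modulo p is φ(p-1) = φ(70)
φ(70) = 24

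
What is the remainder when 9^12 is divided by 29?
Using repeated squaring. 12 = 8 + 4 (binary 1100). Repeated squaring mod 29: 9^1 ≡ 9; 9^2 ≡ 9² = 81 ≡ 23; 9^4 ≡ 23² = 529 ≡ 7; 9^8 ≡ 7² = 49 ≡ 20. Multiply: 9^12 = 9^8 × 9^4 ≡ 20 × 7 (mod 29): 20 × 7 = 140 ≡ 24. So 9^12 ≡ 24 (mod 29).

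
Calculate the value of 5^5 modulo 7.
5 = 4 + 1 (binary 101). Repeated squaring mod 7: 5^1 ≡ 5; 5^2 ≡ 5² = 25 ≡ 4; 5^4 ≡ 4² = 16 ≡ 2. Multiply: 5^5 = 5^4 × 5^1 ≡ 2 × 5 (mod 7): 2 × 5 = 10 ≡ 3. So 5^5 ≡ 3 (mod 7).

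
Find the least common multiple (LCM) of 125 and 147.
18375

First find GCD(125, 147) using the Euclidean algorithm:
125 = 0 × 147 + 125
147 = 1 × 125 + 22
125 = 5 × 22 + 15
22 = 1 × 15 + 7
15 = 2 × 7 + 1
7 = 7 × 1 + 0
GCD(125, 147) = 1

LCM formula: LCM(a, b) = (a × b) / GCD(a, b)
LCM(125, 147) = (125 × 147) / 1
LCM(125, 147) = 18375 / 1
LCM(125, 147) = 18375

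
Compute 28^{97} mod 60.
28

Using successive squaring:
Binary expansion of 97: 1100001
Powers of 28 mod 60 (each is the square of the previous):
  28^1 ≡ 28 (mod 60)
  28^2 ≡ 28² = 784 ≡ 4 (mod 60)
  28^4 ≡ 4² = 16 ≡ 16 (mod 60)
  28^8 ≡ 16² = 256 ≡ 16 (mod 60)
  28^16 ≡ 16² = 256 ≡ 16 (mod 60)
  28^32 ≡ 16² = 256 ≡ 16 (mod 60)
  28^64 ≡ 16² = 256 ≡ 16 (mod 60)
97 = 64 + 32 + 1, so 28^97 = 28^64 × 28^32 × 28^1 ≡ 16 × 16 × 28 (mod 60)
Multiplying step by step:
  16 × 16 = 256 ≡ 16 (mod 60)
  16 × 28 = 448 ≡ 28 (mod 60)
Result: 28^97 ≡ 28 (mod 60)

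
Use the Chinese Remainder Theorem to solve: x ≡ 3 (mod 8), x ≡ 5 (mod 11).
M = 8 × 11 = 88. M₁ = 11, y₁ ≡ 3 (mod 8). M₂ = 8, y₂ ≡ 7 (mod 11). x = 3×11×3 + 5×8×7 ≡ 27 (mod 88)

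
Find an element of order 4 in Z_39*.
8 has order 4 mod 39 since 8^{4} ≡ 1 (mod 39) and no smaller power works.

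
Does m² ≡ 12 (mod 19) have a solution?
By Euler's criterion: 12^{9} ≡ 18 (mod 19). Since this equals -1 (≡ 18), 12 is not a QR.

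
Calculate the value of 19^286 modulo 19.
Using repeated squaring. 19 ≡ 0 (mod 19). 286 = 256 + 16 + 8 + 4 + 2 (binary 100011110). Repeated squaring mod 19: 0^1 ≡ 0; 0^2 ≡ 0² = 0 ≡ 0; 0^4 ≡ 0² = 0 ≡ 0; 0^8 ≡ 0² = 0 ≡ 0; 0^16 ≡ 0² = 0 ≡ 0; 0^32 ≡ 0² = 0 ≡ 0; 0^64 ≡ 0² = 0 ≡ 0; 0^128 ≡ 0² = 0 ≡ 0; 0^256 ≡ 0² = 0 ≡ 0. Multiply: 19^286 ≡ 0^256 × 0^16 × 0^8 × 0^4 × 0^2 ≡ 0 × 0 × 0 × 0 × 0 (mod 19): 0 × 0 = 0 ≡ 0; 0 × 0 = 0 ≡ 0; 0 × 0 = 0 ≡ 0; 0 × 0 = 0 ≡ 0. So 19^286 ≡ 0 (mod 19).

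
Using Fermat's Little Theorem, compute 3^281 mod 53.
By Fermat: 3^{52} ≡ 1 (mod 53). 281 ≡ 21 (mod 52). So 3^{281} ≡ 3^{21} ≡ 41 (mod 53)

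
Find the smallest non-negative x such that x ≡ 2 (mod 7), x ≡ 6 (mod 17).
23

Using the Chinese Remainder Theorem:
M = product of moduli = 119
For equation 1: M_1 = 17, 17 ≡ 3 (mod 7), inverse of 17 mod 7 is 5 (check: 3 × 5 = 15 ≡ 1 (mod 7))
For equation 2: M_2 = 7, 7 ≡ 7 (mod 17), inverse of 7 mod 17 is 5 (check: 7 × 5 = 35 ≡ 1 (mod 17))
Combine: x ≡ Σ r_i×M_i×(M_i⁻¹ mod m_i) = 2×17×5 + 6×7×5 = 170 + 210 = 380
380 mod 119 = 23
x ≡ 23 (mod 119)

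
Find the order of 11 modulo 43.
Powers of 11 mod 43: 11^1≡11, 11^2≡35, 11^3≡41, 11^4≡21, 11^5≡16, 11^6≡4, 11^7≡1. Order = 7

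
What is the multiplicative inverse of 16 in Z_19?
6

Using Extended Euclidean Algorithm:
gcd(16, 19) = 1
Bezout coefficients: 16 × 6 + 19 × -5 = 1
So 16 × 6 ≡ 1 (mod 19)
The inverse is 6 mod 19 = 6
Verification: 16 × 6 = 96 = 5 × 19 + 1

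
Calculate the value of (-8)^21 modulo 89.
Using repeated squaring. (-8) ≡ 81 (mod 89). 21 = 16 + 4 + 1 (binary 10101). Repeated squaring mod 89: 81^1 ≡ 81; 81^2 ≡ 81² = 6561 ≡ 64; 81^4 ≡ 64² = 4096 ≡ 2; 81^8 ≡ 2² = 4 ≡ 4; 81^16 ≡ 4² = 16 ≡ 16. Multiply: (-8)^21 ≡ 81^16 × 81^4 × 81^1 ≡ 16 × 2 × 81 (mod 89): 16 × 2 = 32 ≡ 32; 32 × 81 = 2592 ≡ 11. So (-8)^21 ≡ 11 (mod 89).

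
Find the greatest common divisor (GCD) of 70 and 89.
1

Using the Euclidean algorithm:
70 = 0 × 89 + 70
89 = 1 × 70 + 19
70 = 3 × 19 + 13
19 = 1 × 13 + 6
13 = 2 × 6 + 1
6 = 6 × 1 + 0

GCD(70, 89) = 1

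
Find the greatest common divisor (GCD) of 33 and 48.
3

Using the Euclidean algorithm:
33 = 0 × 48 + 33
48 = 1 × 33 + 15
33 = 2 × 15 + 3
15 = 5 × 3 + 0

GCD(33, 48) = 3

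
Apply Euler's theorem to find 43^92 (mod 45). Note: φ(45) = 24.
By Euler: 43^{24} ≡ 1 (mod 45) since gcd(43, 45) = 1. 92 = 3×24 + 20. So 43^{92} ≡ 43^{20} ≡ 31 (mod 45)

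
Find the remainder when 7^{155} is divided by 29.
By Fermat: 7^{28} ≡ 1 (mod 29). 155 = 5×28 + 15. So 7^{155} ≡ 7^{15} ≡ 7 (mod 29)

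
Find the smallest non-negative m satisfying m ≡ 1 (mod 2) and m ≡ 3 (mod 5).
M = 2 × 5 = 10. M₁ = 5, y₁ ≡ 1 (mod 2). M₂ = 2, y₂ ≡ 3 (mod 5). m = 1×5×1 + 3×2×3 ≡ 3 (mod 10)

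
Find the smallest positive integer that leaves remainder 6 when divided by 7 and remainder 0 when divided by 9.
M = 7 × 9 = 63. M₁ = 9, y₁ ≡ 4 (mod 7). M₂ = 7, y₂ ≡ 4 (mod 9). y = 6×9×4 + 0×7×4 ≡ 27 (mod 63). The smallest positive such number is 27.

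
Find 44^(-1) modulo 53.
47

Using Extended Euclidean Algorithm:
gcd(44, 53) = 1
Bezout coefficients: 44 × -6 + 53 × 5 = 1
So 44 × -6 ≡ 1 (mod 53)
The inverse is -6 mod 53 = 47
Verification: 44 × 47 = 2068 = 39 × 53 + 1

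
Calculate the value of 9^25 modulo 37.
Using repeated squaring. 25 = 16 + 8 + 1 (binary 11001). Repeated squaring mod 37: 9^1 ≡ 9; 9^2 ≡ 9² = 81 ≡ 7; 9^4 ≡ 7² = 49 ≡ 12; 9^8 ≡ 12² = 144 ≡ 33; 9^16 ≡ 33² = 1089 ≡ 16. Multiply: 9^25 = 9^16 × 9^8 × 9^1 ≡ 16 × 33 × 9 (mod 37): 16 × 33 = 528 ≡ 10; 10 × 9 = 90 ≡ 16. So 9^25 ≡ 16 (mod 37).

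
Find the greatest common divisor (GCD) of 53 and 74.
1

Using the Euclidean algorithm:
53 = 0 × 74 + 53
74 = 1 × 53 + 21
53 = 2 × 21 + 11
21 = 1 × 11 + 10
11 = 1 × 10 + 1
10 = 10 × 1 + 0

GCD(53, 74) = 1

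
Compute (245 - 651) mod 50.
44

(245 - 651) = -406
-406 mod 50 = 44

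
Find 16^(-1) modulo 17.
16

Using Extended Euclidean Algorithm:
gcd(16, 17) = 1
Bezout coefficients: 16 × -1 + 17 × 1 = 1
So 16 × -1 ≡ 1 (mod 17)
The inverse is -1 mod 17 = 16
Verification: 16 × 16 = 256 = 15 × 17 + 1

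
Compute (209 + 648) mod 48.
41

(209 + 648) = 857
857 mod 48 = 41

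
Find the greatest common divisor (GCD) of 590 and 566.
2

Using the Euclidean algorithm:
590 = 1 × 566 + 24
566 = 23 × 24 + 14
24 = 1 × 14 + 10
14 = 1 × 10 + 4
10 = 2 × 4 + 2
4 = 2 × 2 + 0

GCD(590, 566) = 2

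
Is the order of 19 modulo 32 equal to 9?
No, the actual order is 8, not 9.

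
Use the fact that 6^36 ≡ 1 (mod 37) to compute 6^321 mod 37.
By Fermat: 6^{36} ≡ 1 (mod 37). 321 ≡ 33 (mod 36). So 6^{321} ≡ 6^{33} ≡ 6 (mod 37)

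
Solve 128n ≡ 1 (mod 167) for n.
128^(-1) ≡ 137 (mod 167). Verification: 128 × 137 = 17536 ≡ 1 (mod 167)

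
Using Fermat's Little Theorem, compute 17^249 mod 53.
By Fermat: 17^{52} ≡ 1 (mod 53). 249 = 4×52 + 41. So 17^{249} ≡ 17^{41} ≡ 29 (mod 53)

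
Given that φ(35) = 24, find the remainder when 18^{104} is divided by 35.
By Euler: 18^{24} ≡ 1 (mod 35) since gcd(18, 35) = 1. 104 = 4×24 + 8. So 18^{104} ≡ 18^{8} ≡ 16 (mod 35)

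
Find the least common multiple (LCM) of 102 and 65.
6630

First find GCD(102, 65) using the Euclidean algorithm:
102 = 1 × 65 + 37
65 = 1 × 37 + 28
37 = 1 × 28 + 9
28 = 3 × 9 + 1
9 = 9 × 1 + 0
GCD(102, 65) = 1

LCM formula: LCM(a, b) = (a × b) / GCD(a, b)
LCM(102, 65) = (102 × 65) / 1
LCM(102, 65) = 6630 / 1
LCM(102, 65) = 6630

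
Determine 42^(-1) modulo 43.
42^(-1) ≡ 42 (mod 43). Verification: 42 × 42 = 1764 ≡ 1 (mod 43)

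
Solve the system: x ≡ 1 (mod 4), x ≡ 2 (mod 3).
M = 4 × 3 = 12. M₁ = 3, y₁ ≡ 3 (mod 4). M₂ = 4, y₂ ≡ 1 (mod 3). x = 1×3×3 + 2×4×1 ≡ 5 (mod 12)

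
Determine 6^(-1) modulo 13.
6^(-1) ≡ 11 (mod 13). Verification: 6 × 11 = 66 ≡ 1 (mod 13)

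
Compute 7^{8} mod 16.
1

Using successive squaring:
Binary expansion of 8: 1000
Powers of 7 mod 16 (each is the square of the previous):
  7^1 ≡ 7 (mod 16)
  7^2 ≡ 7² = 49 ≡ 1 (mod 16)
  7^4 ≡ 1² = 1 ≡ 1 (mod 16)
  7^8 ≡ 1² = 1 ≡ 1 (mod 16)
8 is a power of 2, so 7^8 is the last square: ≡ 1 (mod 16)
Result: 7^8 ≡ 1 (mod 16)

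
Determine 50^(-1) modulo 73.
50^(-1) ≡ 19 (mod 73). Verification: 50 × 19 = 950 ≡ 1 (mod 73)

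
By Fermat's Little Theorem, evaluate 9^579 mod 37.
By Fermat: 9^{36} ≡ 1 (mod 37). 579 ≡ 3 (mod 36). So 9^{579} ≡ 9^{3} ≡ 26 (mod 37)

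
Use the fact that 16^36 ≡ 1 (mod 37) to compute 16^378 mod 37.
By Fermat: 16^{36} ≡ 1 (mod 37). 378 ≡ 18 (mod 36). So 16^{378} ≡ 16^{18} ≡ 1 (mod 37)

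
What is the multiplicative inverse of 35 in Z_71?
69

Using Extended Euclidean Algorithm:
gcd(35, 71) = 1
Bezout coefficients: 35 × -2 + 71 × 1 = 1
So 35 × -2 ≡ 1 (mod 71)
The inverse is -2 mod 71 = 69
Verification: 35 × 69 = 2415 = 34 × 71 + 1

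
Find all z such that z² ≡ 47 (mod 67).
The square roots of 47 mod 67 are 39 and 28. Verify: 39² = 1521 ≡ 47 (mod 67)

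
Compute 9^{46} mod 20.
1

Using successive squaring:
Binary expansion of 46: 101110
Powers of 9 mod 20 (each is the square of the previous):
  9^1 ≡ 9 (mod 20)
  9^2 ≡ 9² = 81 ≡ 1 (mod 20)
  9^4 ≡ 1² = 1 ≡ 1 (mod 20)
  9^8 ≡ 1² = 1 ≡ 1 (mod 20)
  9^16 ≡ 1² = 1 ≡ 1 (mod 20)
  9^32 ≡ 1² = 1 ≡ 1 (mod 20)
46 = 32 + 8 + 4 + 2, so 9^46 = 9^32 × 9^8 × 9^4 × 9^2 ≡ 1 × 1 × 1 × 1 (mod 20)
Multiplying step by step:
  1 × 1 = 1 ≡ 1 (mod 20)
  1 × 1 = 1 ≡ 1 (mod 20)
  1 × 1 = 1 ≡ 1 (mod 20)
Result: 9^46 ≡ 1 (mod 20)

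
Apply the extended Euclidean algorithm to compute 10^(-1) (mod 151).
Extended GCD: 10(-15) + 151(1) = 1. So 10^(-1) ≡ 136 ≡ 136 (mod 151). Verify: 10 × 136 = 1360 ≡ 1 (mod 151)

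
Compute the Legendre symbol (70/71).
(70/71) = 70^{35} mod 71 = -1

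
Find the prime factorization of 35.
5 × 7

Divide by primes starting from smallest:
35 ÷ 5 = 7
7 ÷ 7 = 1

35 = 5 × 7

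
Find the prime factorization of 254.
2 × 127

Divide by primes starting from smallest:
254 ÷ 2 = 127
127 ÷ 127 = 1

254 = 2 × 127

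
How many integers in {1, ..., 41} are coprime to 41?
40

Prime factorization: 41 = 41
Using the formula φ(n) = n × Π(1 - 1/p) for each prime factor p:
φ(41) = 41 × (1 - 1/41)
φ(41) = 40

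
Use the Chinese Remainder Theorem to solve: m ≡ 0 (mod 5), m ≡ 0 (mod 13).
M = 5 × 13 = 65. M₁ = 13, y₁ ≡ 2 (mod 5). M₂ = 5, y₂ ≡ 8 (mod 13). m = 0×13×2 + 0×5×8 ≡ 0 (mod 65)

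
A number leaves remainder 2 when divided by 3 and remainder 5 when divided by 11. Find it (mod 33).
M = 3 × 11 = 33. M₁ = 11, y₁ ≡ 2 (mod 3). M₂ = 3, y₂ ≡ 4 (mod 11). m = 2×11×2 + 5×3×4 ≡ 5 (mod 33)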